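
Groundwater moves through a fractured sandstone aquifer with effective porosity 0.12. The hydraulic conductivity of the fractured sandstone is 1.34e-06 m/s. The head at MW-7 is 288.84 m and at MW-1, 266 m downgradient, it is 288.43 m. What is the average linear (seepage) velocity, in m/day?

0.00149

Convert K: 1.34e-06 m/s × 86400 = 0.1158 m/day.
Hydraulic gradient i = (288.84 − 288.43) / 266 = 0.41 / 266 = 0.001541.
Darcy flux q = K · i = 0.1158 × 0.001541 = 0.0001785 m/day.
Seepage velocity v = q / n_e = 0.0001785 / 0.12 = 0.001487 m/day.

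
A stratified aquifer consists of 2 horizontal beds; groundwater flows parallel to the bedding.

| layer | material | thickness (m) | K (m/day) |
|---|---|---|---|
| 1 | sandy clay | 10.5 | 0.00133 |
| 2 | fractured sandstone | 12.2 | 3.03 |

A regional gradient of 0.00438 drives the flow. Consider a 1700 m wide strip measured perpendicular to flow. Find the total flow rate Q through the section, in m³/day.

Flow is parallel to layering, so each bed carries its own Darcy discharge and the transmissivities add.
Σ(K_i·b_i) = 0.00133×10.5 + 3.03×12.2 = 36.98 m²/day.
Hydraulic gradient i = 0.00438.
Q = Σ(K_i·b_i) · W · i = 36.98 × 1700 × 0.004380 = 275.4 m³/day.

275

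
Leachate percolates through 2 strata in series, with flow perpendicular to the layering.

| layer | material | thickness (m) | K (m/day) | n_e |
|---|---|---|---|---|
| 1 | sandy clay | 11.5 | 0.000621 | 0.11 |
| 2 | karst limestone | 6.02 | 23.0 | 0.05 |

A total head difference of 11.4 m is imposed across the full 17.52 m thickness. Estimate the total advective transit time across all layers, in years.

With flow normal to the layers, continuity requires the same specific discharge q through every layer.
Σ(b_i/K_i) = 11.5/0.000621 + 6.02/23.0 = 18519 d.
q = Δh / Σ(b_i/K_i) = 11.4 / 18519 = 0.0006156 m/day.
In each layer the seepage velocity is v_i = q/n_i, so the layer transit time is t_i = b_i·n_i / q:
  layer 1 (sandy clay): t_1 = 11.5 × 0.11 / 0.0006156 = 2055 d
  layer 2 (karst limestone): t_2 = 6.02 × 0.05 / 0.0006156 = 489.0 d
Total t = Σ t_i = 2544 days = 6.965 years.

6.96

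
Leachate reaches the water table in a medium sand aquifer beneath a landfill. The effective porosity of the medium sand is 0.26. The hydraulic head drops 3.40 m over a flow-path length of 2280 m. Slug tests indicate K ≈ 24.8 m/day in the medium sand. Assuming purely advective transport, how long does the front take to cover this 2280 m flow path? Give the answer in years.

43.9

Hydraulic gradient i = Δh / L = 3.40 / 2280 = 0.001491.
Darcy flux q = K · i = 24.80 × 0.001491 = 0.03698 m/day.
Seepage velocity v = q / n_e = 0.03698 / 0.26 = 0.1422 m/day.
Travel time t = L / v = 2280 / 0.1422 = 16029 days = 43.89 years.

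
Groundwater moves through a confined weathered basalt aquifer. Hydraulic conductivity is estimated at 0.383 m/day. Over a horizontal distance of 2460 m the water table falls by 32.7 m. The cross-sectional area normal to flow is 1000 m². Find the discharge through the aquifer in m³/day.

5.09

Hydraulic gradient i = Δh / L = 32.7 / 2460 = 0.01329.
Darcy's law: Q = K · A · i = 0.3830 × 1000 × 0.01329 = 5.091 m³/day.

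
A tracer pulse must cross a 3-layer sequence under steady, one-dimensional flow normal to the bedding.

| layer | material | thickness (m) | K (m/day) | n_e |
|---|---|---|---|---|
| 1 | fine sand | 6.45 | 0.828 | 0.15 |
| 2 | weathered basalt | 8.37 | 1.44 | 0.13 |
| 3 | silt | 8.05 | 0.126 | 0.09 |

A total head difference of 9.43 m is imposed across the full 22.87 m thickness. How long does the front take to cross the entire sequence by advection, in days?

With flow normal to the layers, continuity requires the same specific discharge q through every layer.
Σ(b_i/K_i) = 6.45/0.828 + 8.37/1.44 + 8.05/0.126 = 77.49 d.
q = Δh / Σ(b_i/K_i) = 9.43 / 77.49 = 0.1217 m/day.
In each layer the seepage velocity is v_i = q/n_i, so the layer transit time is t_i = b_i·n_i / q:
  layer 1 (fine sand): t_1 = 6.45 × 0.15 / 0.1217 = 7.950 d
  layer 2 (weathered basalt): t_2 = 8.37 × 0.13 / 0.1217 = 8.941 d
  layer 3 (silt): t_3 = 8.05 × 0.09 / 0.1217 = 5.954 d
Total t = Σ t_i = 22.85 days.

22.8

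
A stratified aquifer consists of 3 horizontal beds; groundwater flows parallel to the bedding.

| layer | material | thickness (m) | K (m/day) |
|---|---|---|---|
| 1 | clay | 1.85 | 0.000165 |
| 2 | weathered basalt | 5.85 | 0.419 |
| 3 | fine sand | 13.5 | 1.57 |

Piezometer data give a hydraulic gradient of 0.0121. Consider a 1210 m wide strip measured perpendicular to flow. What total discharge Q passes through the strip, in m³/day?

Flow is parallel to layering, so each bed carries its own Darcy discharge and the transmissivities add.
Σ(K_i·b_i) = 0.000165×1.85 + 0.419×5.85 + 1.57×13.5 = 23.65 m²/day.
Hydraulic gradient i = 0.0121.
Q = Σ(K_i·b_i) · W · i = 23.65 × 1210 × 0.01210 = 346.2 m³/day.

346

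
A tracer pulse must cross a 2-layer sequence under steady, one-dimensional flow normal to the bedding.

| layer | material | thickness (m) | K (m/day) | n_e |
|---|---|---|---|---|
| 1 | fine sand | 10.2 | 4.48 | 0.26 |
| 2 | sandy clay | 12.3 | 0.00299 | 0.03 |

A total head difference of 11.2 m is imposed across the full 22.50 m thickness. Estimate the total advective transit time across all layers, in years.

3.04

With flow normal to the layers, continuity requires the same specific discharge q through every layer.
Σ(b_i/K_i) = 10.2/4.48 + 12.3/0.00299 = 4116 d.
q = Δh / Σ(b_i/K_i) = 11.2 / 4116 = 0.002721 m/day.
In each layer the seepage velocity is v_i = q/n_i, so the layer transit time is t_i = b_i·n_i / q:
  layer 1 (fine sand): t_1 = 10.2 × 0.26 / 0.002721 = 974.6 d
  layer 2 (sandy clay): t_2 = 12.3 × 0.03 / 0.002721 = 135.6 d
Total t = Σ t_i = 1110 days = 3.040 years.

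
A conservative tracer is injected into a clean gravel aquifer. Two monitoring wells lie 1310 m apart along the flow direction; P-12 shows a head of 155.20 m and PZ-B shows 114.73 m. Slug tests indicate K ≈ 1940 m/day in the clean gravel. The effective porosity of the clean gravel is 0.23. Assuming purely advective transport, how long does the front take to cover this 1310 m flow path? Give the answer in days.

Hydraulic gradient i = (155.20 − 114.73) / 1310 = 40.47 / 1310 = 0.03089.
Darcy flux q = K · i = 1940 × 0.03089 = 59.93 m/day.
Seepage velocity v = q / n_e = 59.93 / 0.23 = 260.6 m/day.
Travel time t = L / v = 1310 / 260.6 = 5.027 days.

5.03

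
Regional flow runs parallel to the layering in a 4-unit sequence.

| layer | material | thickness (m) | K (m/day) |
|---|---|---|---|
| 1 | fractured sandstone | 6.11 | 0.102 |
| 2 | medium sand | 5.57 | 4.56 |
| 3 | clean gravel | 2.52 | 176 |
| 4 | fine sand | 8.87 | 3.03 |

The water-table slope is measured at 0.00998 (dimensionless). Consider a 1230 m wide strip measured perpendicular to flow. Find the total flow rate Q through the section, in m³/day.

Flow is parallel to layering, so each bed carries its own Darcy discharge and the transmissivities add.
Σ(K_i·b_i) = 0.102×6.11 + 4.56×5.57 + 176×2.52 + 3.03×8.87 = 496.4 m²/day.
Hydraulic gradient i = 0.00998.
Q = Σ(K_i·b_i) · W · i = 496.4 × 1230 × 0.009980 = 6094 m³/day.

6090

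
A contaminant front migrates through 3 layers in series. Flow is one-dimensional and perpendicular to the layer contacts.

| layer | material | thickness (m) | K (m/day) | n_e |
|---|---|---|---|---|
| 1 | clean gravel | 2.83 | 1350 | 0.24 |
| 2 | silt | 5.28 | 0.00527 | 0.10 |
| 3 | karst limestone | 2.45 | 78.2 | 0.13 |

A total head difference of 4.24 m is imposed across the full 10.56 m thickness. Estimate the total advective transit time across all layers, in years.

0.987

With flow normal to the layers, continuity requires the same specific discharge q through every layer.
Σ(b_i/K_i) = 2.83/1350 + 5.28/0.00527 + 2.45/78.2 = 1002 d.
q = Δh / Σ(b_i/K_i) = 4.24 / 1002 = 0.004232 m/day.
In each layer the seepage velocity is v_i = q/n_i, so the layer transit time is t_i = b_i·n_i / q:
  layer 1 (clean gravel): t_1 = 2.83 × 0.24 / 0.004232 = 160.5 d
  layer 2 (silt): t_2 = 5.28 × 0.10 / 0.004232 = 124.8 d
  layer 3 (karst limestone): t_3 = 2.45 × 0.13 / 0.004232 = 75.26 d
Total t = Σ t_i = 360.5 days = 0.9871 years.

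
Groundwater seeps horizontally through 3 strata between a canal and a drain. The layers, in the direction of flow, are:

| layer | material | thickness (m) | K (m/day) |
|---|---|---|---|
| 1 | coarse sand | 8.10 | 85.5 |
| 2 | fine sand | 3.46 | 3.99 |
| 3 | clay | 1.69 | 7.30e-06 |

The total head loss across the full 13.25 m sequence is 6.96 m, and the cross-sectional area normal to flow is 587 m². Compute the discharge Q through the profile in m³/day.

0.0176

Flow is perpendicular to layering, so the layers act in series and the equivalent K is the thickness-weighted harmonic mean.
Total thickness L = 8.10 + 3.46 + 1.69 = 13.25 m.
Σ(b_i/K_i) = 8.10/85.5 + 3.46/3.99 + 1.69/7.30e-06 = 2.315e+05 d.
K_eq = L / Σ(b_i/K_i) = 13.25 / 2.315e+05 = 5.723e-05 m/day.
Q = K_eq · A · (Δh/L) = 5.723e-05 × 587 × (6.96/13.25) = 0.01765 m³/day.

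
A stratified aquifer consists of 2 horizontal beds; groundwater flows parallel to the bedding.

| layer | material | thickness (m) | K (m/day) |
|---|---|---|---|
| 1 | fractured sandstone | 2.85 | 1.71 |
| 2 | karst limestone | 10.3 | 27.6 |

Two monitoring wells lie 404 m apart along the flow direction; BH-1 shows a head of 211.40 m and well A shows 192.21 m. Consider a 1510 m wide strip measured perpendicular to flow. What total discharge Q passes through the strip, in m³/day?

20700

Flow is parallel to layering, so each bed carries its own Darcy discharge and the transmissivities add.
Σ(K_i·b_i) = 1.71×2.85 + 27.6×10.3 = 289.2 m²/day.
Hydraulic gradient i = (211.40 − 192.21) / 404 = 19.19 / 404 = 0.04750.
Q = Σ(K_i·b_i) · W · i = 289.2 × 1510 × 0.04750 = 20740 m³/day.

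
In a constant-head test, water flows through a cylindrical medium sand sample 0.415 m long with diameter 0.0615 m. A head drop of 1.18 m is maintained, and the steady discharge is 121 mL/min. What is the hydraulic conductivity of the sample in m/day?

Cross-sectional area A = π·(d/2)² = π × (0.0615/2)² = 0.002971 m².
Convert discharge: 121 mL/min = 2.017e-06 m³/s.
Darcy's law rearranged: K = Q·L / (A·Δh) = 2.017e-06 × 0.415 / (0.002971 × 1.18) = 0.0002388 m/s = 20.63 m/day.

20.6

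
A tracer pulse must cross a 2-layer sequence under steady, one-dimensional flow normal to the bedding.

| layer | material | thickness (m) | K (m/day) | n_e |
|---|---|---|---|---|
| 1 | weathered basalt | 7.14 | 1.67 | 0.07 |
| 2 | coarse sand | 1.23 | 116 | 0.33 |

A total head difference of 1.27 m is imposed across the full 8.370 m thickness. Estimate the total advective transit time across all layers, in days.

With flow normal to the layers, continuity requires the same specific discharge q through every layer.
Σ(b_i/K_i) = 7.14/1.67 + 1.23/116 = 4.286 d.
q = Δh / Σ(b_i/K_i) = 1.27 / 4.286 = 0.2963 m/day.
In each layer the seepage velocity is v_i = q/n_i, so the layer transit time is t_i = b_i·n_i / q:
  layer 1 (weathered basalt): t_1 = 7.14 × 0.07 / 0.2963 = 1.687 d
  layer 2 (coarse sand): t_2 = 1.23 × 0.33 / 0.2963 = 1.370 d
Total t = Σ t_i = 3.057 days.

3.06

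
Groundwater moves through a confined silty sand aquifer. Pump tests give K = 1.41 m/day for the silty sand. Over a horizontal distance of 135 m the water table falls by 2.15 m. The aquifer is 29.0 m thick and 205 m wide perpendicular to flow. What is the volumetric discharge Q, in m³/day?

133

Cross-sectional area A = 205 × 29.0 = 5945 m².
Hydraulic gradient i = Δh / L = 2.15 / 135 = 0.01593.
Darcy's law: Q = K · A · i = 1.410 × 5945 × 0.01593 = 133.5 m³/day.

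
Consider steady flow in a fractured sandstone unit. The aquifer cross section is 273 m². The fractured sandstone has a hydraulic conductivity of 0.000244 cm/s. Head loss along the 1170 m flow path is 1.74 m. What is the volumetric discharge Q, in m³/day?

Convert K: 0.000244 cm/s × 864 = 0.2108 m/day.
Hydraulic gradient i = Δh / L = 1.74 / 1170 = 0.001487.
Darcy's law: Q = K · A · i = 0.2108 × 273.0 × 0.001487 = 0.08559 m³/day.

0.0856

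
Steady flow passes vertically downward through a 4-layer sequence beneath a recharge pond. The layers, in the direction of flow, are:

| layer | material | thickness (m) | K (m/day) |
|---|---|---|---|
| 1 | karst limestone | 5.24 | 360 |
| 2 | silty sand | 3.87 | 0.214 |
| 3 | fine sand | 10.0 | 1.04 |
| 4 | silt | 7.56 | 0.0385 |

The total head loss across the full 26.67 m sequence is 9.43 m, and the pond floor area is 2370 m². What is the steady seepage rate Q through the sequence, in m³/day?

Flow is perpendicular to layering, so the layers act in series and the equivalent K is the thickness-weighted harmonic mean.
Total thickness L = 5.24 + 3.87 + 10.0 + 7.56 = 26.67 m.
Σ(b_i/K_i) = 5.24/360 + 3.87/0.214 + 10.0/1.04 + 7.56/0.0385 = 224.1 d.
K_eq = L / Σ(b_i/K_i) = 26.67 / 224.1 = 0.1190 m/day.
Q = K_eq · A · (Δh/L) = 0.1190 × 2370 × (9.43/26.67) = 99.74 m³/day.

99.7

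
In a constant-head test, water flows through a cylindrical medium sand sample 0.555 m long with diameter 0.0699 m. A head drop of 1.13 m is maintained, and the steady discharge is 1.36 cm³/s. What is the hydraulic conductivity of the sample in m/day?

Cross-sectional area A = π·(d/2)² = π × (0.0699/2)² = 0.003837 m².
Convert discharge: 1.36 cm³/s = 1.360e-06 m³/s.
Darcy's law rearranged: K = Q·L / (A·Δh) = 1.360e-06 × 0.555 / (0.003837 × 1.13) = 0.0001741 m/s = 15.04 m/day.

15.0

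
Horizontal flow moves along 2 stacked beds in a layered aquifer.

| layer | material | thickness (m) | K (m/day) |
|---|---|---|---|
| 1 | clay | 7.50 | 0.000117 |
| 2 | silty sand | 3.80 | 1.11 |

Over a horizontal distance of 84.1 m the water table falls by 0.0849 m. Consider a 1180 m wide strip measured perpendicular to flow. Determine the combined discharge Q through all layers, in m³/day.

5.03

Flow is parallel to layering, so each bed carries its own Darcy discharge and the transmissivities add.
Σ(K_i·b_i) = 0.000117×7.50 + 1.11×3.80 = 4.219 m²/day.
Hydraulic gradient i = Δh / L = 0.0849 / 84.1 = 0.001010.
Q = Σ(K_i·b_i) · W · i = 4.219 × 1180 × 0.001010 = 5.026 m³/day.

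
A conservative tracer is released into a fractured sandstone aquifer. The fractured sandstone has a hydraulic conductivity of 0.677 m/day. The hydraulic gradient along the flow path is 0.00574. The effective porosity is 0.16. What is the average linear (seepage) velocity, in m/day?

Hydraulic gradient i = 0.00574.
Darcy flux q = K · i = 0.6770 × 0.005740 = 0.003886 m/day.
Seepage velocity v = q / n_e = 0.003886 / 0.16 = 0.02429 m/day.

0.0243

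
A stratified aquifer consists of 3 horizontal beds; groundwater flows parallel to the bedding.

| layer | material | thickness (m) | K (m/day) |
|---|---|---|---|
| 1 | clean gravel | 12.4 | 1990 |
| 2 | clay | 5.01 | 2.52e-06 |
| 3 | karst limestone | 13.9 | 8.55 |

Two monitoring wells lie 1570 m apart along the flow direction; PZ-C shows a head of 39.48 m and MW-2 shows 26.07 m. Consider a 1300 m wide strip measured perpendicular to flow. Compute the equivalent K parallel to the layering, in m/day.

Flow is parallel to layering, so each bed carries its own Darcy discharge and the transmissivities add.
Σ(K_i·b_i) = 1990×12.4 + 2.52e-06×5.01 + 8.55×13.9 = 24795 m²/day.
Total thickness b = 31.31 m, so K_eq = Σ(K_i·b_i)/b = 791.9 m/day.

792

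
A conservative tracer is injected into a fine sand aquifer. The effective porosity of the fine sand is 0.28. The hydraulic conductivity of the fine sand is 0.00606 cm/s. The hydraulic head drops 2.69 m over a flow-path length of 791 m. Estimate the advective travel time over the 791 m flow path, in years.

Convert K: 0.00606 cm/s × 864 = 5.236 m/day.
Hydraulic gradient i = Δh / L = 2.69 / 791 = 0.003401.
Darcy flux q = K · i = 5.236 × 0.003401 = 0.01781 m/day.
Seepage velocity v = q / n_e = 0.01781 / 0.28 = 0.06359 m/day.
Travel time t = L / v = 791 / 0.06359 = 12439 days = 34.06 years.

34.1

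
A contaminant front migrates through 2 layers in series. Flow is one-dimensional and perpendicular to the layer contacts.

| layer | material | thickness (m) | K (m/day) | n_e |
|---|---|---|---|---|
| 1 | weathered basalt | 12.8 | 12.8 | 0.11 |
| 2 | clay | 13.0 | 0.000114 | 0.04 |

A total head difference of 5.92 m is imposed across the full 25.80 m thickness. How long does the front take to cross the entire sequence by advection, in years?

With flow normal to the layers, continuity requires the same specific discharge q through every layer.
Σ(b_i/K_i) = 12.8/12.8 + 13.0/0.000114 = 1.140e+05 d.
q = Δh / Σ(b_i/K_i) = 5.92 / 1.140e+05 = 5.191e-05 m/day.
In each layer the seepage velocity is v_i = q/n_i, so the layer transit time is t_i = b_i·n_i / q:
  layer 1 (weathered basalt): t_1 = 12.8 × 0.11 / 5.191e-05 = 27122 d
  layer 2 (clay): t_2 = 13.0 × 0.04 / 5.191e-05 = 10017 d
Total t = Σ t_i = 37139 days = 101.7 years.

102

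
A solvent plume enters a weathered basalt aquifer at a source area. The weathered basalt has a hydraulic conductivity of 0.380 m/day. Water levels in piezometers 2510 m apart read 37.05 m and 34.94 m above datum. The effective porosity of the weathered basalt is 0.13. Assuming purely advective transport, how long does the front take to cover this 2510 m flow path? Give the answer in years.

2800

Hydraulic gradient i = (37.05 − 34.94) / 2510 = 2.11 / 2510 = 0.0008406.
Darcy flux q = K · i = 0.3800 × 0.0008406 = 0.0003194 m/day.
Seepage velocity v = q / n_e = 0.0003194 / 0.13 = 0.002457 m/day.
Travel time t = L / v = 2510 / 0.002457 = 1.021e+06 days = 2797 years.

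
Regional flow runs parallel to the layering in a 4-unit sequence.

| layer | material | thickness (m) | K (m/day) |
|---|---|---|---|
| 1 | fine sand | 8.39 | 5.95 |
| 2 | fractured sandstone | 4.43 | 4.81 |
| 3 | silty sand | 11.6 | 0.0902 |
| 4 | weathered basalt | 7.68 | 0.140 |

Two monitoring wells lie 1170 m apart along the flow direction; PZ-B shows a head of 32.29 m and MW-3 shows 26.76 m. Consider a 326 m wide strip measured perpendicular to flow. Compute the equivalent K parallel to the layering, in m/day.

Flow is parallel to layering, so each bed carries its own Darcy discharge and the transmissivities add.
Σ(K_i·b_i) = 5.95×8.39 + 4.81×4.43 + 0.0902×11.6 + 0.140×7.68 = 73.35 m²/day.
Total thickness b = 32.10 m, so K_eq = Σ(K_i·b_i)/b = 2.285 m/day.

2.29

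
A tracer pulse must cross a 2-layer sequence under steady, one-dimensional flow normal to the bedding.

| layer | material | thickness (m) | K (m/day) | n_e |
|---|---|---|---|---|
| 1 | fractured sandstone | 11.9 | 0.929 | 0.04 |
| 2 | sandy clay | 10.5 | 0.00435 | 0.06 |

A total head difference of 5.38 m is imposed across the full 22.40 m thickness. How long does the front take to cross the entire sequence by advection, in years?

1.37

With flow normal to the layers, continuity requires the same specific discharge q through every layer.
Σ(b_i/K_i) = 11.9/0.929 + 10.5/0.00435 = 2427 d.
q = Δh / Σ(b_i/K_i) = 5.38 / 2427 = 0.002217 m/day.
In each layer the seepage velocity is v_i = q/n_i, so the layer transit time is t_i = b_i·n_i / q:
  layer 1 (fractured sandstone): t_1 = 11.9 × 0.04 / 0.002217 = 214.7 d
  layer 2 (sandy clay): t_2 = 10.5 × 0.06 / 0.002217 = 284.2 d
Total t = Σ t_i = 498.9 days = 1.366 years.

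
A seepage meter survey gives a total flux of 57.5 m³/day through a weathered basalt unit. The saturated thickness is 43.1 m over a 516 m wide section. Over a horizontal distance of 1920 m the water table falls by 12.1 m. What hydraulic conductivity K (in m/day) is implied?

0.410

Cross-sectional area A = 516 × 43.1 = 22240 m².
Hydraulic gradient i = Δh / L = 12.1 / 1920 = 0.006302.
From Q = K·A·i, K = Q / (A·i) = 57.5 / (22240 × 0.006302) = 0.4103 m/day.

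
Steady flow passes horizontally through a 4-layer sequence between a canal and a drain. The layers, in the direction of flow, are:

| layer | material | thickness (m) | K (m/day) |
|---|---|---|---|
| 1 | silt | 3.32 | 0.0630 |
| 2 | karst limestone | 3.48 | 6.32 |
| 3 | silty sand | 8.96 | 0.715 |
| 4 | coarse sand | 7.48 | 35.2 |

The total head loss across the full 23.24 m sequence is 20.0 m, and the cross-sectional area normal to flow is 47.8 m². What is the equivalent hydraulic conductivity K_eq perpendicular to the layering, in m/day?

0.352

Flow is perpendicular to layering, so the layers act in series and the equivalent K is the thickness-weighted harmonic mean.
Total thickness L = 3.32 + 3.48 + 8.96 + 7.48 = 23.24 m.
Σ(b_i/K_i) = 3.32/0.0630 + 3.48/6.32 + 8.96/0.715 + 7.48/35.2 = 65.99 d.
K_eq = L / Σ(b_i/K_i) = 23.24 / 65.99 = 0.3522 m/day.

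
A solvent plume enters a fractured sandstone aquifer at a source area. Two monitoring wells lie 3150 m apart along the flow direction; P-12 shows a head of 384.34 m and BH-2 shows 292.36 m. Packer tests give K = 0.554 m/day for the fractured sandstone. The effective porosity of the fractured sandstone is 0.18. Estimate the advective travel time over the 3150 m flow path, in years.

96.0

Hydraulic gradient i = (384.34 − 292.36) / 3150 = 91.98 / 3150 = 0.02920.
Darcy flux q = K · i = 0.5540 × 0.02920 = 0.01618 m/day.
Seepage velocity v = q / n_e = 0.01618 / 0.18 = 0.08987 m/day.
Travel time t = L / v = 3150 / 0.08987 = 35050 days = 95.96 years.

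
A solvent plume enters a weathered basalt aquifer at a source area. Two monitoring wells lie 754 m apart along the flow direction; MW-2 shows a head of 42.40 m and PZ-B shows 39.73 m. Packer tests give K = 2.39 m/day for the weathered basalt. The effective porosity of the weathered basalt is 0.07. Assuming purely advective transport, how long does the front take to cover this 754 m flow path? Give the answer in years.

17.1

Hydraulic gradient i = (42.40 − 39.73) / 754 = 2.67 / 754 = 0.003541.
Darcy flux q = K · i = 2.390 × 0.003541 = 0.008463 m/day.
Seepage velocity v = q / n_e = 0.008463 / 0.07 = 0.1209 m/day.
Travel time t = L / v = 754 / 0.1209 = 6236 days = 17.07 years.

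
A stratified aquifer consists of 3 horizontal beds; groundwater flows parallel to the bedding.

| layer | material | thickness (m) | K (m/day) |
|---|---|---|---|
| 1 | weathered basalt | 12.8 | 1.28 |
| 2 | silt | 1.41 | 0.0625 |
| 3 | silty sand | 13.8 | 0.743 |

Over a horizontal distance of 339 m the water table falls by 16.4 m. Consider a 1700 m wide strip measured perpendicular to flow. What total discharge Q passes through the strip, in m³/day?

2200

Flow is parallel to layering, so each bed carries its own Darcy discharge and the transmissivities add.
Σ(K_i·b_i) = 1.28×12.8 + 0.0625×1.41 + 0.743×13.8 = 26.73 m²/day.
Hydraulic gradient i = Δh / L = 16.4 / 339 = 0.04838.
Q = Σ(K_i·b_i) · W · i = 26.73 × 1700 × 0.04838 = 2198 m³/day.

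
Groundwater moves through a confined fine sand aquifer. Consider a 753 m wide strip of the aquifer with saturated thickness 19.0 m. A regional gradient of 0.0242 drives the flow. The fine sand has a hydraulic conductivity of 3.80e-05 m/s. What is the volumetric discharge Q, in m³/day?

1140

Convert K: 3.80e-05 m/s × 86400 = 3.283 m/day.
Cross-sectional area A = 753 × 19.0 = 14307 m².
Hydraulic gradient i = 0.0242.
Darcy's law: Q = K · A · i = 3.283 × 14307 × 0.02420 = 1137 m³/day.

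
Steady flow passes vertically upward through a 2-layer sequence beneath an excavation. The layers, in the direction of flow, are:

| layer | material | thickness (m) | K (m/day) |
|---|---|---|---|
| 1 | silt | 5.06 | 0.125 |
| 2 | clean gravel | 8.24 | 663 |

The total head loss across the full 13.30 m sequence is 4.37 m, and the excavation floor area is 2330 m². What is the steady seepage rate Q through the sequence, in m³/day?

251

Flow is perpendicular to layering, so the layers act in series and the equivalent K is the thickness-weighted harmonic mean.
Total thickness L = 5.06 + 8.24 = 13.30 m.
Σ(b_i/K_i) = 5.06/0.125 + 8.24/663 = 40.49 d.
K_eq = L / Σ(b_i/K_i) = 13.30 / 40.49 = 0.3285 m/day.
Q = K_eq · A · (Δh/L) = 0.3285 × 2330 × (4.37/13.30) = 251.5 m³/day.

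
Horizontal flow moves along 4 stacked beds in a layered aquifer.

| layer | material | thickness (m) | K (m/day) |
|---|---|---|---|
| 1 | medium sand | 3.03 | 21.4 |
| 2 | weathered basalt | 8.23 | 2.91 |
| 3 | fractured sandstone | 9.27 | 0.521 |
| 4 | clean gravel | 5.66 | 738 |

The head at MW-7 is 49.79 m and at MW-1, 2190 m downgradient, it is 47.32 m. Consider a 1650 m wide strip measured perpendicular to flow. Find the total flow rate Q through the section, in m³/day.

Flow is parallel to layering, so each bed carries its own Darcy discharge and the transmissivities add.
Σ(K_i·b_i) = 21.4×3.03 + 2.91×8.23 + 0.521×9.27 + 738×5.66 = 4271 m²/day.
Hydraulic gradient i = (49.79 − 47.32) / 2190 = 2.47 / 2190 = 0.001128.
Q = Σ(K_i·b_i) · W · i = 4271 × 1650 × 0.001128 = 7948 m³/day.

7950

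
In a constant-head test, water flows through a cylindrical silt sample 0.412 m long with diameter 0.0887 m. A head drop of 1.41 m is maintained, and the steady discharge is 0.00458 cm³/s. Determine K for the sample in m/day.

0.0187

Cross-sectional area A = π·(d/2)² = π × (0.0887/2)² = 0.006179 m².
Convert discharge: 0.00458 cm³/s = 4.580e-09 m³/s.
Darcy's law rearranged: K = Q·L / (A·Δh) = 4.580e-09 × 0.412 / (0.006179 × 1.41) = 2.166e-07 m/s = 0.01871 m/day.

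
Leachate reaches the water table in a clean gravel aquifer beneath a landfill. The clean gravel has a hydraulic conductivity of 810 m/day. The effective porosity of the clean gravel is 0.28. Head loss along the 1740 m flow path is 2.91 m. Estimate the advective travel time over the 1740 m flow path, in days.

360

Hydraulic gradient i = Δh / L = 2.91 / 1740 = 0.001672.
Darcy flux q = K · i = 810.0 × 0.001672 = 1.355 m/day.
Seepage velocity v = q / n_e = 1.355 / 0.28 = 4.838 m/day.
Travel time t = L / v = 1740 / 4.838 = 359.6 days.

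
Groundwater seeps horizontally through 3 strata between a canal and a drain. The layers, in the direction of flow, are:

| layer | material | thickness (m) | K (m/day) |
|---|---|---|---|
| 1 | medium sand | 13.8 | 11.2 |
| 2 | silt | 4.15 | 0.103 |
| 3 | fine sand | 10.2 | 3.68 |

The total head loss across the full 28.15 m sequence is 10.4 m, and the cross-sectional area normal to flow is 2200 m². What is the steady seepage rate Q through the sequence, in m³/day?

517

Flow is perpendicular to layering, so the layers act in series and the equivalent K is the thickness-weighted harmonic mean.
Total thickness L = 13.8 + 4.15 + 10.2 = 28.15 m.
Σ(b_i/K_i) = 13.8/11.2 + 4.15/0.103 + 10.2/3.68 = 44.30 d.
K_eq = L / Σ(b_i/K_i) = 28.15 / 44.30 = 0.6355 m/day.
Q = K_eq · A · (Δh/L) = 0.6355 × 2200 × (10.4/28.15) = 516.5 m³/day.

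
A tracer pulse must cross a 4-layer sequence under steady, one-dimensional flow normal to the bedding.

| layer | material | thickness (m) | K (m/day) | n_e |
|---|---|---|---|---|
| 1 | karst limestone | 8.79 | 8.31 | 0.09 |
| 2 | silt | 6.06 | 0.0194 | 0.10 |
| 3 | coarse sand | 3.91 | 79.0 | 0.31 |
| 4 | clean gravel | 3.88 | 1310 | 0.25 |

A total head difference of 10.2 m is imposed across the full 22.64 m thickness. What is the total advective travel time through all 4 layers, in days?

With flow normal to the layers, continuity requires the same specific discharge q through every layer.
Σ(b_i/K_i) = 8.79/8.31 + 6.06/0.0194 + 3.91/79.0 + 3.88/1310 = 313.5 d.
q = Δh / Σ(b_i/K_i) = 10.2 / 313.5 = 0.03254 m/day.
In each layer the seepage velocity is v_i = q/n_i, so the layer transit time is t_i = b_i·n_i / q:
  layer 1 (karst limestone): t_1 = 8.79 × 0.09 / 0.03254 = 24.31 d
  layer 2 (silt): t_2 = 6.06 × 0.10 / 0.03254 = 18.62 d
  layer 3 (coarse sand): t_3 = 3.91 × 0.31 / 0.03254 = 37.25 d
  layer 4 (clean gravel): t_4 = 3.88 × 0.25 / 0.03254 = 29.81 d
Total t = Σ t_i = 110.0 days.

110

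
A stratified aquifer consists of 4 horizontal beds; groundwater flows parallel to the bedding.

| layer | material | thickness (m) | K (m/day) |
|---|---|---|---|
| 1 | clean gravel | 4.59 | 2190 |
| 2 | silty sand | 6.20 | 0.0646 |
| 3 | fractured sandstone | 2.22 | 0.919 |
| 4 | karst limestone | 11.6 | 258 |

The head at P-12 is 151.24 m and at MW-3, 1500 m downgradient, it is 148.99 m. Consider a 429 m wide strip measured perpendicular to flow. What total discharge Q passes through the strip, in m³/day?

Flow is parallel to layering, so each bed carries its own Darcy discharge and the transmissivities add.
Σ(K_i·b_i) = 2190×4.59 + 0.0646×6.20 + 0.919×2.22 + 258×11.6 = 13047 m²/day.
Hydraulic gradient i = (151.24 − 148.99) / 1500 = 2.25 / 1500 = 0.001500.
Q = Σ(K_i·b_i) · W · i = 13047 × 429 × 0.001500 = 8396 m³/day.

8400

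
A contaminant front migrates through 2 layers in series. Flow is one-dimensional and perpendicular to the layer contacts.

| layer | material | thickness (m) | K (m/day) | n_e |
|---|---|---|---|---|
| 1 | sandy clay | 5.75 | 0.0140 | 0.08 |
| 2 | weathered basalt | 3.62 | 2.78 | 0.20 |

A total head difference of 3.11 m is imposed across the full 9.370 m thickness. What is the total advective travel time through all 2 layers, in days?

157

With flow normal to the layers, continuity requires the same specific discharge q through every layer.
Σ(b_i/K_i) = 5.75/0.0140 + 3.62/2.78 = 412.0 d.
q = Δh / Σ(b_i/K_i) = 3.11 / 412.0 = 0.007548 m/day.
In each layer the seepage velocity is v_i = q/n_i, so the layer transit time is t_i = b_i·n_i / q:
  layer 1 (sandy clay): t_1 = 5.75 × 0.08 / 0.007548 = 60.94 d
  layer 2 (weathered basalt): t_2 = 3.62 × 0.20 / 0.007548 = 95.92 d
Total t = Σ t_i = 156.9 days.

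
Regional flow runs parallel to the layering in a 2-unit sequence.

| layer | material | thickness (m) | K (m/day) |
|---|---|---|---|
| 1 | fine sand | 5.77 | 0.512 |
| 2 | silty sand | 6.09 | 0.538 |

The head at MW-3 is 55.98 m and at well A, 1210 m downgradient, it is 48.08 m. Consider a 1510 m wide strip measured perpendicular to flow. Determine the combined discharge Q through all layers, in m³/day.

Flow is parallel to layering, so each bed carries its own Darcy discharge and the transmissivities add.
Σ(K_i·b_i) = 0.512×5.77 + 0.538×6.09 = 6.231 m²/day.
Hydraulic gradient i = (55.98 − 48.08) / 1210 = 7.9 / 1210 = 0.006529.
Q = Σ(K_i·b_i) · W · i = 6.231 × 1510 × 0.006529 = 61.43 m³/day.

61.4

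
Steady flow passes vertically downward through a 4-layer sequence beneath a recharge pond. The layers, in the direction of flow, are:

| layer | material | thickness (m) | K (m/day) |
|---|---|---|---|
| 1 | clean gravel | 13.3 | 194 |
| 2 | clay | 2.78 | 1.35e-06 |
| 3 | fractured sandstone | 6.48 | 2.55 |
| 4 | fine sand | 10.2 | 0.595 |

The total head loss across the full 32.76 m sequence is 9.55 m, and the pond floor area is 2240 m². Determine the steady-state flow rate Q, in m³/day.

0.0104

Flow is perpendicular to layering, so the layers act in series and the equivalent K is the thickness-weighted harmonic mean.
Total thickness L = 13.3 + 2.78 + 6.48 + 10.2 = 32.76 m.
Σ(b_i/K_i) = 13.3/194 + 2.78/1.35e-06 + 6.48/2.55 + 10.2/0.595 = 2.059e+06 d.
K_eq = L / Σ(b_i/K_i) = 32.76 / 2.059e+06 = 1.591e-05 m/day.
Q = K_eq · A · (Δh/L) = 1.591e-05 × 2240 × (9.55/32.76) = 0.01039 m³/day.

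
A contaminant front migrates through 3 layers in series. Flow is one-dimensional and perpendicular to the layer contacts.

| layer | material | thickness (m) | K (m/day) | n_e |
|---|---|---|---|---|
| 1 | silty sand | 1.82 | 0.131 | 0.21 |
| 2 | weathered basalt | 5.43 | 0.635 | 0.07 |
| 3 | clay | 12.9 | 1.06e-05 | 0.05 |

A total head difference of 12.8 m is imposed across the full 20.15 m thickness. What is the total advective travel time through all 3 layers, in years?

With flow normal to the layers, continuity requires the same specific discharge q through every layer.
Σ(b_i/K_i) = 1.82/0.131 + 5.43/0.635 + 12.9/1.06e-05 = 1.217e+06 d.
q = Δh / Σ(b_i/K_i) = 12.8 / 1.217e+06 = 1.052e-05 m/day.
In each layer the seepage velocity is v_i = q/n_i, so the layer transit time is t_i = b_i·n_i / q:
  layer 1 (silty sand): t_1 = 1.82 × 0.21 / 1.052e-05 = 36339 d
  layer 2 (weathered basalt): t_2 = 5.43 × 0.07 / 1.052e-05 = 36139 d
  layer 3 (clay): t_3 = 12.9 × 0.05 / 1.052e-05 = 61326 d
Total t = Σ t_i = 1.338e+05 days = 366.3 years.

366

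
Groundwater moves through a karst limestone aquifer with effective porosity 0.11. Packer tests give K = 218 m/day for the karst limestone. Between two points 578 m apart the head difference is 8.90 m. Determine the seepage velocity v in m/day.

Hydraulic gradient i = Δh / L = 8.90 / 578 = 0.01540.
Darcy flux q = K · i = 218.0 × 0.01540 = 3.357 m/day.
Seepage velocity v = q / n_e = 3.357 / 0.11 = 30.52 m/day.

30.5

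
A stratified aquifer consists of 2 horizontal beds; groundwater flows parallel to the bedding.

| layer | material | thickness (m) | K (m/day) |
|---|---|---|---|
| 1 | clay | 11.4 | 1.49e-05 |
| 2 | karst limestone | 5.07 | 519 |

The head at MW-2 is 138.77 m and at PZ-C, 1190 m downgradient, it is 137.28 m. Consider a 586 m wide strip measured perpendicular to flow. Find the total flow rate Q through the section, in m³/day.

Flow is parallel to layering, so each bed carries its own Darcy discharge and the transmissivities add.
Σ(K_i·b_i) = 1.49e-05×11.4 + 519×5.07 = 2631 m²/day.
Hydraulic gradient i = (138.77 − 137.28) / 1190 = 1.49 / 1190 = 0.001252.
Q = Σ(K_i·b_i) · W · i = 2631 × 586 × 0.001252 = 1931 m³/day.

1930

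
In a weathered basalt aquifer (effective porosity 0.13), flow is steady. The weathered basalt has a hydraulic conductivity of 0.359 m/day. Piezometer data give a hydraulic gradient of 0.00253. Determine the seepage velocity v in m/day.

Hydraulic gradient i = 0.00253.
Darcy flux q = K · i = 0.3590 × 0.002530 = 0.0009083 m/day.
Seepage velocity v = q / n_e = 0.0009083 / 0.13 = 0.006987 m/day.

0.00699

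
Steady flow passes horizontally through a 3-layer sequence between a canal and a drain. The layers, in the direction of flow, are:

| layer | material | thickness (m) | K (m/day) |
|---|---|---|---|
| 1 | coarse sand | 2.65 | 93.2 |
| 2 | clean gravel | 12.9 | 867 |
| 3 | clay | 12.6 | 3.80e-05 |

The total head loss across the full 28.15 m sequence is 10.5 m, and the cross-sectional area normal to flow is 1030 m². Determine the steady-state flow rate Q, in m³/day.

Flow is perpendicular to layering, so the layers act in series and the equivalent K is the thickness-weighted harmonic mean.
Total thickness L = 2.65 + 12.9 + 12.6 = 28.15 m.
Σ(b_i/K_i) = 2.65/93.2 + 12.9/867 + 12.6/3.80e-05 = 3.316e+05 d.
K_eq = L / Σ(b_i/K_i) = 28.15 / 3.316e+05 = 8.490e-05 m/day.
Q = K_eq · A · (Δh/L) = 8.490e-05 × 1030 × (10.5/28.15) = 0.03262 m³/day.

0.0326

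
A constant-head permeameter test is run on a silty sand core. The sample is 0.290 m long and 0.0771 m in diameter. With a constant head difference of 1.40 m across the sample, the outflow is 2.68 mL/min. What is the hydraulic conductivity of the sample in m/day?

Cross-sectional area A = π·(d/2)² = π × (0.0771/2)² = 0.004669 m².
Convert discharge: 2.68 mL/min = 4.467e-08 m³/s.
Darcy's law rearranged: K = Q·L / (A·Δh) = 4.467e-08 × 0.290 / (0.004669 × 1.40) = 1.982e-06 m/s = 0.1712 m/day.

0.171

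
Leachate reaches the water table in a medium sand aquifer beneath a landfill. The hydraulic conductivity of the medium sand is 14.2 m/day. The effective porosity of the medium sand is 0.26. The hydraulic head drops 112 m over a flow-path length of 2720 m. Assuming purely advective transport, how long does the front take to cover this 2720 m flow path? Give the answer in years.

Hydraulic gradient i = Δh / L = 112 / 2720 = 0.04118.
Darcy flux q = K · i = 14.20 × 0.04118 = 0.5847 m/day.
Seepage velocity v = q / n_e = 0.5847 / 0.26 = 2.249 m/day.
Travel time t = L / v = 2720 / 2.249 = 1209 days = 3.311 years.

3.31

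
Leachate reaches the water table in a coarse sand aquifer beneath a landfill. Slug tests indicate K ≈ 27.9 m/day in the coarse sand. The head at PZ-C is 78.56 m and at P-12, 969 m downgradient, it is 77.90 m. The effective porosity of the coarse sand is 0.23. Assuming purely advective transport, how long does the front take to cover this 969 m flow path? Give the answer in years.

Hydraulic gradient i = (78.56 − 77.90) / 969 = 0.66 / 969 = 0.0006811.
Darcy flux q = K · i = 27.90 × 0.0006811 = 0.01900 m/day.
Seepage velocity v = q / n_e = 0.01900 / 0.23 = 0.08262 m/day.
Travel time t = L / v = 969 / 0.08262 = 11728 days = 32.11 years.

32.1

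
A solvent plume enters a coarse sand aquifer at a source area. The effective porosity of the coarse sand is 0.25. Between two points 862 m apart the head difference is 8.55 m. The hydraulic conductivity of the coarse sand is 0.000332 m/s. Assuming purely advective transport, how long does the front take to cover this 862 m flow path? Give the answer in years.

Convert K: 0.000332 m/s × 86400 = 28.68 m/day.
Hydraulic gradient i = Δh / L = 8.55 / 862 = 0.009919.
Darcy flux q = K · i = 28.68 × 0.009919 = 0.2845 m/day.
Seepage velocity v = q / n_e = 0.2845 / 0.25 = 1.138 m/day.
Travel time t = L / v = 862 / 1.138 = 757.4 days = 2.074 years.

2.07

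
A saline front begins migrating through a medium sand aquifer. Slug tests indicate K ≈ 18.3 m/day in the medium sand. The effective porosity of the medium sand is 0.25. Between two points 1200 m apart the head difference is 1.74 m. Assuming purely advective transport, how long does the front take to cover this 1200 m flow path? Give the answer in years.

31.0

Hydraulic gradient i = Δh / L = 1.74 / 1200 = 0.001450.
Darcy flux q = K · i = 18.30 × 0.001450 = 0.02653 m/day.
Seepage velocity v = q / n_e = 0.02653 / 0.25 = 0.1061 m/day.
Travel time t = L / v = 1200 / 0.1061 = 11306 days = 30.95 years.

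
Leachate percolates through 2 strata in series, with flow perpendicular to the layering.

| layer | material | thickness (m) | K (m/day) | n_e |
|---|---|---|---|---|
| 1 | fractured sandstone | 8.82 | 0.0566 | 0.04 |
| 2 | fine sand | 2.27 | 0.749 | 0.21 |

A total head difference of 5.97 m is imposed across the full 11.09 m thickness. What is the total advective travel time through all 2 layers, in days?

With flow normal to the layers, continuity requires the same specific discharge q through every layer.
Σ(b_i/K_i) = 8.82/0.0566 + 2.27/0.749 = 158.9 d.
q = Δh / Σ(b_i/K_i) = 5.97 / 158.9 = 0.03758 m/day.
In each layer the seepage velocity is v_i = q/n_i, so the layer transit time is t_i = b_i·n_i / q:
  layer 1 (fractured sandstone): t_1 = 8.82 × 0.04 / 0.03758 = 9.388 d
  layer 2 (fine sand): t_2 = 2.27 × 0.21 / 0.03758 = 12.68 d
Total t = Σ t_i = 22.07 days.

22.1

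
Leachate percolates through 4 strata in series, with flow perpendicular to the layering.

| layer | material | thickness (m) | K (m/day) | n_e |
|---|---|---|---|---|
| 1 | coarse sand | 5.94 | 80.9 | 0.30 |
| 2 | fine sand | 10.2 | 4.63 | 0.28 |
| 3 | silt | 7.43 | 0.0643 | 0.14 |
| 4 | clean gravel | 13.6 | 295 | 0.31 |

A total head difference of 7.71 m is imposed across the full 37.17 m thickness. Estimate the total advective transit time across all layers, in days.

With flow normal to the layers, continuity requires the same specific discharge q through every layer.
Σ(b_i/K_i) = 5.94/80.9 + 10.2/4.63 + 7.43/0.0643 + 13.6/295 = 117.9 d.
q = Δh / Σ(b_i/K_i) = 7.71 / 117.9 = 0.06541 m/day.
In each layer the seepage velocity is v_i = q/n_i, so the layer transit time is t_i = b_i·n_i / q:
  layer 1 (coarse sand): t_1 = 5.94 × 0.30 / 0.06541 = 27.24 d
  layer 2 (fine sand): t_2 = 10.2 × 0.28 / 0.06541 = 43.66 d
  layer 3 (silt): t_3 = 7.43 × 0.14 / 0.06541 = 15.90 d
  layer 4 (clean gravel): t_4 = 13.6 × 0.31 / 0.06541 = 64.46 d
Total t = Σ t_i = 151.3 days.

151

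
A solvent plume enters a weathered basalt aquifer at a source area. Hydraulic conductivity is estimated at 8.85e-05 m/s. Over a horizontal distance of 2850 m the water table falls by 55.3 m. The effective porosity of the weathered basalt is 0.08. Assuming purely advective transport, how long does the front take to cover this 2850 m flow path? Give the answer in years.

Convert K: 8.85e-05 m/s × 86400 = 7.646 m/day.
Hydraulic gradient i = Δh / L = 55.3 / 2850 = 0.01940.
Darcy flux q = K · i = 7.646 × 0.01940 = 0.1484 m/day.
Seepage velocity v = q / n_e = 0.1484 / 0.08 = 1.855 m/day.
Travel time t = L / v = 2850 / 1.855 = 1537 days = 4.207 years.

4.21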